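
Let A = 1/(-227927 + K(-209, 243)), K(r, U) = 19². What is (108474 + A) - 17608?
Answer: 20678012155/227566 ≈ 90866.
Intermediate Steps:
K(r, U) = 361
A = -1/227566 (A = 1/(-227927 + 361) = 1/(-227566) = -1/227566 ≈ -4.3943e-6)
(108474 + A) - 17608 = (108474 - 1/227566) - 17608 = 24684994283/227566 - 17608 = 20678012155/227566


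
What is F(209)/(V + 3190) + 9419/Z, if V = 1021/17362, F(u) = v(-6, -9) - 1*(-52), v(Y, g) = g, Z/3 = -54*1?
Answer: -521557915927/8972499762 ≈ -58.128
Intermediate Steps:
Z = -162 (Z = 3*(-54*1) = 3*(-54) = -162)
F(u) = 43 (F(u) = -9 - 1*(-52) = -9 + 52 = 43)
V = 1021/17362 (V = 1021*(1/17362) = 1021/17362 ≈ 0.058807)
F(209)/(V + 3190) + 9419/Z = 43/(1021/17362 + 3190) + 9419/(-162) = 43/(55385801/17362) + 9419*(-1/162) = 43*(17362/55385801) - 9419/162 = 746566/55385801 - 9419/162 = -521557915927/8972499762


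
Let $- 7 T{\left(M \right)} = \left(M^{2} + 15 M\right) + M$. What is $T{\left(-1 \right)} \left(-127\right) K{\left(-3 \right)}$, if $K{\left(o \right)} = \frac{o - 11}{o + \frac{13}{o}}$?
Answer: $- \frac{5715}{11} \approx -519.54$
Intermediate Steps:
$T{\left(M \right)} = - \frac{16 M}{7} - \frac{M^{2}}{7}$ ($T{\left(M \right)} = - \frac{\left(M^{2} + 15 M\right) + M}{7} = - \frac{M^{2} + 16 M}{7} = - \frac{16 M}{7} - \frac{M^{2}}{7}$)
$K{\left(o \right)} = \frac{-11 + o}{o + \frac{13}{o}}$
$T{\left(-1 \right)} \left(-127\right) K{\left(-3 \right)} = \left(- \frac{1}{7}\right) \left(-1\right) \left(16 - 1\right) \left(-127\right) \left(- \frac{3 \left(-11 - 3\right)}{13 + \left(-3\right)^{2}}\right) = \left(- \frac{1}{7}\right) \left(-1\right) 15 \left(-127\right) \left(\left(-3\right) \frac{1}{13 + 9} \left(-14\right)\right) = \frac{15}{7} \left(-127\right) \left(\left(-3\right) \frac{1}{22} \left(-14\right)\right) = - \frac{1905 \left(\left(-3\right) \frac{1}{22} \left(-14\right)\right)}{7} = \left(- \frac{1905}{7}\right) \frac{21}{11} = - \frac{5715}{11}$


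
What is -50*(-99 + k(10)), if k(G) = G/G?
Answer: 4900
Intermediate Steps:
k(G) = 1
-50*(-99 + k(10)) = -50*(-99 + 1) = -50*(-98) = 4900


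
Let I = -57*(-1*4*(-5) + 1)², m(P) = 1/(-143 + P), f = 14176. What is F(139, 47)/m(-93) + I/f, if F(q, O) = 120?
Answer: -401489457/14176 ≈ -28322.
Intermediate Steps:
I = -25137 (I = -57*(-4*(-5) + 1)² = -57*(20 + 1)² = -57*21² = -57*441 = -25137)
F(139, 47)/m(-93) + I/f = 120/(1/(-143 - 93)) - 25137/14176 = 120/(1/(-236)) - 25137*1/14176 = 120/(-1/236) - 25137/14176 = 120*(-236) - 25137/14176 = -28320 - 25137/14176 = -401489457/14176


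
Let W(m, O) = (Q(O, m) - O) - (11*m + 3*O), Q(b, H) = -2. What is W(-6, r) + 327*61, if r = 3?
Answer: 19999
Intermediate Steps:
W(m, O) = -2 - 11*m - 4*O (W(m, O) = (-2 - O) - (11*m + 3*O) = (-2 - O) - (3*O + 11*m) = (-2 - O) + (-11*m - 3*O) = -2 - 11*m - 4*O)
W(-6, r) + 327*61 = (-2 - 11*(-6) - 4*3) + 327*61 = (-2 + 66 - 12) + 19947 = 52 + 19947 = 19999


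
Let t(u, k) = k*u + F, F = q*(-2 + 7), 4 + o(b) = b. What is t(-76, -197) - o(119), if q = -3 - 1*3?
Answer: 14827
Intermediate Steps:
q = -6 (q = -3 - 3 = -6)
o(b) = -4 + b
F = -30 (F = -6*(-2 + 7) = -6*5 = -30)
t(u, k) = -30 + k*u (t(u, k) = k*u - 30 = -30 + k*u)
t(-76, -197) - o(119) = (-30 - 197*(-76)) - (-4 + 119) = (-30 + 14972) - 1*115 = 14942 - 115 = 14827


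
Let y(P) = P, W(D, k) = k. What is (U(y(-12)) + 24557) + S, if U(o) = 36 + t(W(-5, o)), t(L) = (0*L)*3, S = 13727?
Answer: 38320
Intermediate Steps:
t(L) = 0 (t(L) = 0*3 = 0)
U(o) = 36 (U(o) = 36 + 0 = 36)
(U(y(-12)) + 24557) + S = (36 + 24557) + 13727 = 24593 + 13727 = 38320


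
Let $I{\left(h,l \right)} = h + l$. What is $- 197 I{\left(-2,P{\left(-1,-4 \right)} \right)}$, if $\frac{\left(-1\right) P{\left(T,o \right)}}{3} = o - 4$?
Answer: $-4334$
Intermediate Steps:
$P{\left(T,o \right)} = 12 - 3 o$ ($P{\left(T,o \right)} = - 3 \left(o - 4\right) = - 3 \left(-4 + o\right) = 12 - 3 o$)
$- 197 I{\left(-2,P{\left(-1,-4 \right)} \right)} = - 197 \left(-2 + \left(12 - -12\right)\right) = - 197 \left(-2 + \left(12 + 12\right)\right) = - 197 \left(-2 + 24\right) = \left(-197\right) 22 = -4334$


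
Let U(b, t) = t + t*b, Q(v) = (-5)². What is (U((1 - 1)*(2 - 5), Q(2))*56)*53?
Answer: 74200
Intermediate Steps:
Q(v) = 25
U(b, t) = t + b*t
(U((1 - 1)*(2 - 5), Q(2))*56)*53 = ((25*(1 + (1 - 1)*(2 - 5)))*56)*53 = ((25*(1 + 0*(-3)))*56)*53 = ((25*(1 + 0))*56)*53 = ((25*1)*56)*53 = (25*56)*53 = 1400*53 = 74200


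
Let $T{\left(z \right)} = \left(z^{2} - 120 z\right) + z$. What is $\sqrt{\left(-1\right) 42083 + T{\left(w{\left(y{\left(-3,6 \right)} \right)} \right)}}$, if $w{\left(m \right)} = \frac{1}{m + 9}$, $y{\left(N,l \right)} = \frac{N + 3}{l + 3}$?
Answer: $\frac{i \sqrt{3409793}}{9} \approx 205.17 i$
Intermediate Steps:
$y{\left(N,l \right)} = \frac{3 + N}{3 + l}$
$w{\left(m \right)} = \frac{1}{9 + m}$
$T{\left(z \right)} = z^{2} - 119 z$
$\sqrt{\left(-1\right) 42083 + T{\left(w{\left(y{\left(-3,6 \right)} \right)} \right)}} = \sqrt{\left(-1\right) 42083 + \frac{-119 + \frac{1}{9 + \frac{3 - 3}{3 + 6}}}{9 + \frac{3 - 3}{3 + 6}}} = \sqrt{-42083 + \frac{-119 + \frac{1}{9 + \frac{1}{9} \cdot 0}}{9 + \frac{1}{9} \cdot 0}} = \sqrt{-42083 + \frac{-119 + \frac{1}{9 + 0}}{9 + 0}} = \sqrt{-42083 + \frac{-119 + \frac{1}{9}}{9}} = \sqrt{-42083 + \frac{1}{9} \left(- \frac{1070}{9}\right)} = \sqrt{-42083 - \frac{1070}{81}} = \sqrt{- \frac{3409793}{81}} = \frac{i \sqrt{3409793}}{9}$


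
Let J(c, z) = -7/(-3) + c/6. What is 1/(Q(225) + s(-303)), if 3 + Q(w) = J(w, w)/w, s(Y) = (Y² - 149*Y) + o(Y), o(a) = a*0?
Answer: 1350/184886789 ≈ 7.3018e-6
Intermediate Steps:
o(a) = 0
s(Y) = Y² - 149*Y (s(Y) = (Y² - 149*Y) + 0 = Y² - 149*Y)
J(c, z) = 7/3 + c/6 (J(c, z) = -7*(-⅓) + c*(⅙) = 7/3 + c/6)
Q(w) = -3 + (7/3 + w/6)/w
1/(Q(225) + s(-303)) = 1/((⅙)*(14 - 17*225)/225 - 303*(-149 - 303)) = 1/((⅙)*(1/225)*(14 - 3825) - 303*(-452)) = 1/((⅙)*(1/225)*(-3811) + 136956) = 1/(-3811/1350 + 136956) = 1/(184886789/1350) = 1350/184886789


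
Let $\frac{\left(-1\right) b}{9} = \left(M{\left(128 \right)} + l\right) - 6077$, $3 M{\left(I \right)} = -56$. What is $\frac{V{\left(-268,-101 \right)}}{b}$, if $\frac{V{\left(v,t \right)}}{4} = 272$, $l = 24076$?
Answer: $- \frac{64}{9519} \approx -0.0067234$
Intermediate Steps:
$M{\left(I \right)} = - \frac{56}{3}$ ($M{\left(I \right)} = \frac{1}{3} \left(-56\right) = - \frac{56}{3}$)
$b = -161823$ ($b = - 9 \left(\left(- \frac{56}{3} + 24076\right) - 6077\right) = - 9 \left(\frac{72172}{3} - 6077\right) = \left(-9\right) \frac{53941}{3} = -161823$)
$V{\left(v,t \right)} = 1088$ ($V{\left(v,t \right)} = 4 \cdot 272 = 1088$)
$\frac{V{\left(-268,-101 \right)}}{b} = \frac{1088}{-161823} = 1088 \left(- \frac{1}{161823}\right) = - \frac{64}{9519}$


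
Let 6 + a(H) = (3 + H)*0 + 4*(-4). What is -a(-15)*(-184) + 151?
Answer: -3897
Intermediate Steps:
a(H) = -22 (a(H) = -6 + ((3 + H)*0 + 4*(-4)) = -6 + (0 - 16) = -6 - 16 = -22)
-a(-15)*(-184) + 151 = -1*(-22)*(-184) + 151 = 22*(-184) + 151 = -4048 + 151 = -3897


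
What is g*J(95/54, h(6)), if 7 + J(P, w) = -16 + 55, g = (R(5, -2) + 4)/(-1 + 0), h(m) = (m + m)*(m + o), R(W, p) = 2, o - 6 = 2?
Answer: -192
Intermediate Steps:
o = 8 (o = 6 + 2 = 8)
h(m) = 2*m*(8 + m) (h(m) = (m + m)*(m + 8) = (2*m)*(8 + m) = 2*m*(8 + m))
g = -6 (g = (2 + 4)/(-1 + 0) = 6/(-1) = 6*(-1) = -6)
J(P, w) = 32 (J(P, w) = -7 + (-16 + 55) = -7 + 39 = 32)
g*J(95/54, h(6)) = -6*32 = -192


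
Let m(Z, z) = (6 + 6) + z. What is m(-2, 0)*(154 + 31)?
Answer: 2220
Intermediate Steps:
m(Z, z) = 12 + z
m(-2, 0)*(154 + 31) = (12 + 0)*(154 + 31) = 12*185 = 2220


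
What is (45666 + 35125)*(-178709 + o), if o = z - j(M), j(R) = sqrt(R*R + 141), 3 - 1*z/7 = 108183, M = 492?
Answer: -75617871479 - 80791*sqrt(242205) ≈ -7.5658e+10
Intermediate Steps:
z = -757260 (z = 21 - 7*108183 = 21 - 757281 = -757260)
j(R) = sqrt(141 + R**2) (j(R) = sqrt(R**2 + 141) = sqrt(141 + R**2))
o = -757260 - sqrt(242205) (o = -757260 - sqrt(141 + 492**2) = -757260 - sqrt(141 + 242064) = -757260 - sqrt(242205) ≈ -7.5775e+5)
(45666 + 35125)*(-178709 + o) = (45666 + 35125)*(-178709 + (-757260 - sqrt(242205))) = 80791*(-935969 - sqrt(242205)) = -75617871479 - 80791*sqrt(242205)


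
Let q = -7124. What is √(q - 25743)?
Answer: I*√32867 ≈ 181.29*I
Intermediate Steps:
√(q - 25743) = √(-7124 - 25743) = √(-32867) = I*√32867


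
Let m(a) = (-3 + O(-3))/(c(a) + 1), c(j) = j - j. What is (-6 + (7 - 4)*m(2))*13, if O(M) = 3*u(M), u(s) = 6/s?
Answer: -429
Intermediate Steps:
c(j) = 0
O(M) = 18/M (O(M) = 3*(6/M) = 18/M)
m(a) = -9 (m(a) = (-3 + 18/(-3))/(0 + 1) = (-3 + 18*(-⅓))/1 = (-3 - 6)*1 = -9*1 = -9)
(-6 + (7 - 4)*m(2))*13 = (-6 + (7 - 4)*(-9))*13 = (-6 + 3*(-9))*13 = (-6 - 27)*13 = -33*13 = -429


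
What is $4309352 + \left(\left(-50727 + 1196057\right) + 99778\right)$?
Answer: $5554460$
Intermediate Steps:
$4309352 + \left(\left(-50727 + 1196057\right) + 99778\right) = 4309352 + \left(1145330 + 99778\right) = 4309352 + 1245108 = 5554460$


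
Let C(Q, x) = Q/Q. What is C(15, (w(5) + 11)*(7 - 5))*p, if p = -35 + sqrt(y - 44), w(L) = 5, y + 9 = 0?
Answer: -35 + I*sqrt(53) ≈ -35.0 + 7.2801*I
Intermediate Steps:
y = -9 (y = -9 + 0 = -9)
C(Q, x) = 1
p = -35 + I*sqrt(53) (p = -35 + sqrt(-9 - 44) = -35 + sqrt(-53) = -35 + I*sqrt(53) ≈ -35.0 + 7.2801*I)
C(15, (w(5) + 11)*(7 - 5))*p = 1*(-35 + I*sqrt(53)) = -35 + I*sqrt(53)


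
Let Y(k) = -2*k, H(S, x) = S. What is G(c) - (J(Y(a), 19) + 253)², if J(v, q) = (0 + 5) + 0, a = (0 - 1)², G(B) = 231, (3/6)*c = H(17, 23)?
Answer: -66333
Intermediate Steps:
c = 34 (c = 2*17 = 34)
a = 1 (a = (-1)² = 1)
J(v, q) = 5 (J(v, q) = 5 + 0 = 5)
G(c) - (J(Y(a), 19) + 253)² = 231 - (5 + 253)² = 231 - 1*258² = 231 - 1*66564 = 231 - 66564 = -66333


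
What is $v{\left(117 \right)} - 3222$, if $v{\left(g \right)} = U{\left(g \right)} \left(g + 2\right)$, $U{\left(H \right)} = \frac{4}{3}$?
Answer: $- \frac{9190}{3} \approx -3063.3$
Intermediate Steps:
$U{\left(H \right)} = \frac{4}{3}$ ($U{\left(H \right)} = 4 \cdot \frac{1}{3} = \frac{4}{3}$)
$v{\left(g \right)} = \frac{8}{3} + \frac{4 g}{3}$ ($v{\left(g \right)} = \frac{4 \left(g + 2\right)}{3} = \frac{4 \left(2 + g\right)}{3} = \frac{8}{3} + \frac{4 g}{3}$)
$v{\left(117 \right)} - 3222 = \left(\frac{8}{3} + \frac{4}{3} \cdot 117\right) - 3222 = \left(\frac{8}{3} + 156\right) - 3222 = \frac{476}{3} - 3222 = - \frac{9190}{3}$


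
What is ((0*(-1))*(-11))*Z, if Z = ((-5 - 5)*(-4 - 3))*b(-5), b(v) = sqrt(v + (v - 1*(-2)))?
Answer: 0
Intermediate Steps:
b(v) = sqrt(2 + 2*v) (b(v) = sqrt(v + (v + 2)) = sqrt(v + (2 + v)) = sqrt(2 + 2*v))
Z = 140*I*sqrt(2) (Z = ((-5 - 5)*(-4 - 3))*sqrt(2 + 2*(-5)) = (-10*(-7))*sqrt(2 - 10) = 70*sqrt(-8) = 70*(2*I*sqrt(2)) = 140*I*sqrt(2) ≈ 197.99*I)
((0*(-1))*(-11))*Z = ((0*(-1))*(-11))*(140*I*sqrt(2)) = (0*(-11))*(140*I*sqrt(2)) = 0*(140*I*sqrt(2)) = 0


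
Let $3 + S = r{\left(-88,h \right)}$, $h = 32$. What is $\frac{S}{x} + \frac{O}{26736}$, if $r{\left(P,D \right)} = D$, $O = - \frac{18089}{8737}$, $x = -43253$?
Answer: $- \frac{7556584045}{10103573461296} \approx -0.00074791$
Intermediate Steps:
$O = - \frac{18089}{8737}$ ($O = \left(-18089\right) \frac{1}{8737} = - \frac{18089}{8737} \approx -2.0704$)
$S = 29$ ($S = -3 + 32 = 29$)
$\frac{S}{x} + \frac{O}{26736} = \frac{29}{-43253} - \frac{18089}{8737 \cdot 26736} = 29 \left(- \frac{1}{43253}\right) - \frac{18089}{233592432} = - \frac{29}{43253} - \frac{18089}{233592432} = - \frac{7556584045}{10103573461296}$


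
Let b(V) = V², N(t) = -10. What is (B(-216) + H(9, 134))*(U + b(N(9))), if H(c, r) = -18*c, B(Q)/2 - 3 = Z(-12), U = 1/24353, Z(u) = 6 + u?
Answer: -58447224/3479 ≈ -16800.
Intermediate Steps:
U = 1/24353 ≈ 4.1063e-5
B(Q) = -6 (B(Q) = 6 + 2*(6 - 12) = 6 + 2*(-6) = 6 - 12 = -6)
(B(-216) + H(9, 134))*(U + b(N(9))) = (-6 - 18*9)*(1/24353 + (-10)²) = (-6 - 162)*(1/24353 + 100) = -168*2435301/24353 = -58447224/3479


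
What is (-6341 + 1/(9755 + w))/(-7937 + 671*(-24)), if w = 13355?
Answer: 5053121/19158190 ≈ 0.26376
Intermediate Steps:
(-6341 + 1/(9755 + w))/(-7937 + 671*(-24)) = (-6341 + 1/(9755 + 13355))/(-7937 + 671*(-24)) = (-6341 + 1/23110)/(-7937 - 16104) = (-6341 + 1/23110)/(-24041) = -146540509/23110*(-1/24041) = 5053121/19158190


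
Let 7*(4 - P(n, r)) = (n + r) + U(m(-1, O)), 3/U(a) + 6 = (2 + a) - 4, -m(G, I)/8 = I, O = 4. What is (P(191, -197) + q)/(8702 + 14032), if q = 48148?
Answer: 13482803/6365520 ≈ 2.1181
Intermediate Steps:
m(G, I) = -8*I
U(a) = 3/(-8 + a) (U(a) = 3/(-6 + ((2 + a) - 4)) = 3/(-6 + (-2 + a)) = 3/(-8 + a))
P(n, r) = 1123/280 - n/7 - r/7 (P(n, r) = 4 - ((n + r) + 3/(-8 - 8*4))/7 = 4 - ((n + r) + 3/(-8 - 32))/7 = 4 - ((n + r) + 3/(-40))/7 = 4 - ((n + r) + 3*(-1/40))/7 = 4 - ((n + r) - 3/40)/7 = 4 - (-3/40 + n + r)/7 = 4 + (3/280 - n/7 - r/7) = 1123/280 - n/7 - r/7)
(P(191, -197) + q)/(8702 + 14032) = ((1123/280 - ⅐*191 - ⅐*(-197)) + 48148)/(8702 + 14032) = ((1123/280 - 191/7 + 197/7) + 48148)/22734 = (1363/280 + 48148)*(1/22734) = (13482803/280)*(1/22734) = 13482803/6365520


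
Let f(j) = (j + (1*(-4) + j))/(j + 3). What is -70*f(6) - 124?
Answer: -1676/9 ≈ -186.22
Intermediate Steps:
f(j) = (-4 + 2*j)/(3 + j) (f(j) = (j + (-4 + j))/(3 + j) = (-4 + 2*j)/(3 + j))
-70*f(6) - 124 = -140*(-2 + 6)/(3 + 6) - 124 = -140*4/9 - 124 = -70*8/9 - 124 = -560/9 - 124 = -1676/9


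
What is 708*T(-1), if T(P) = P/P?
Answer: 708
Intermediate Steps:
T(P) = 1
708*T(-1) = 708*1 = 708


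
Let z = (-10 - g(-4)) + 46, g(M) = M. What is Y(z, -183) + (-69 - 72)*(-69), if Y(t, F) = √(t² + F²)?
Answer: 9729 + √35089 ≈ 9916.3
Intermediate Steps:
z = 40 (z = (-10 - 1*(-4)) + 46 = (-10 + 4) + 46 = -6 + 46 = 40)
Y(t, F) = √(F² + t²)
Y(z, -183) + (-69 - 72)*(-69) = √((-183)² + 40²) + (-69 - 72)*(-69) = √(33489 + 1600) - 141*(-69) = √35089 + 9729 = 9729 + √35089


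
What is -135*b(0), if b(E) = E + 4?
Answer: -540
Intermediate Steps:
b(E) = 4 + E
-135*b(0) = -135*(4 + 0) = -135*4 = -540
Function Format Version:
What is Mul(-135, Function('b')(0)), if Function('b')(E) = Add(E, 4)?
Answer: -540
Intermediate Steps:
Function('b')(E) = Add(4, E)
Mul(-135, Function('b')(0)) = Mul(-135, Add(4, 0)) = Mul(-135, 4) = -540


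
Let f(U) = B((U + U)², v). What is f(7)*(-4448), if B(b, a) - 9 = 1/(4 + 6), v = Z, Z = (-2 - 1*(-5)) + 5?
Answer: -202384/5 ≈ -40477.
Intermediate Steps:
Z = 8 (Z = (-2 + 5) + 5 = 3 + 5 = 8)
v = 8
B(b, a) = 91/10 (B(b, a) = 9 + 1/(4 + 6) = 9 + 1/10 = 9 + ⅒ = 91/10)
f(U) = 91/10
f(7)*(-4448) = (91/10)*(-4448) = -202384/5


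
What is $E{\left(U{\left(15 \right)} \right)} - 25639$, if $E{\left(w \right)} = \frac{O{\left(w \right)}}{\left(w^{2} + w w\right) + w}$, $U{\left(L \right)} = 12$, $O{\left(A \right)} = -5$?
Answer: $- \frac{1538341}{60} \approx -25639.0$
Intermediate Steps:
$E{\left(w \right)} = - \frac{5}{w + 2 w^{2}}$ ($E{\left(w \right)} = - \frac{5}{\left(w^{2} + w w\right) + w} = - \frac{5}{\left(w^{2} + w^{2}\right) + w} = - \frac{5}{2 w^{2} + w} = - \frac{5}{w + 2 w^{2}}$)
$E{\left(U{\left(15 \right)} \right)} - 25639 = - \frac{5}{12 \left(1 + 2 \cdot 12\right)} - 25639 = \left(-5\right) \frac{1}{12} \frac{1}{1 + 24} - 25639 = \left(-5\right) \frac{1}{12} \cdot \frac{1}{25} - 25639 = - \frac{1}{60} - 25639 = - \frac{1538341}{60}$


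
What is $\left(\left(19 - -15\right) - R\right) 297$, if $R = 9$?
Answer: $7425$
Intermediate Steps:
$\left(\left(19 - -15\right) - R\right) 297 = \left(\left(19 - -15\right) - 9\right) 297 = \left(\left(19 + 15\right) - 9\right) 297 = \left(34 - 9\right) 297 = 25 \cdot 297 = 7425$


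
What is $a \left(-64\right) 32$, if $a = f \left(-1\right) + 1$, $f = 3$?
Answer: $4096$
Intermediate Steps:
$a = -2$ ($a = 3 \left(-1\right) + 1 = -3 + 1 = -2$)
$a \left(-64\right) 32 = \left(-2\right) \left(-64\right) 32 = 128 \cdot 32 = 4096$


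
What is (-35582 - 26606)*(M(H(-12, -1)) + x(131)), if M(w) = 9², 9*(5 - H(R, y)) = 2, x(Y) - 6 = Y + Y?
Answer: -21703612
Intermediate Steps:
x(Y) = 6 + 2*Y (x(Y) = 6 + (Y + Y) = 6 + 2*Y)
H(R, y) = 43/9 (H(R, y) = 5 - ⅑*2 = 5 - 2/9 = 43/9)
M(w) = 81
(-35582 - 26606)*(M(H(-12, -1)) + x(131)) = (-35582 - 26606)*(81 + (6 + 2*131)) = -62188*(81 + (6 + 262)) = -62188*(81 + 268) = -62188*349 = -21703612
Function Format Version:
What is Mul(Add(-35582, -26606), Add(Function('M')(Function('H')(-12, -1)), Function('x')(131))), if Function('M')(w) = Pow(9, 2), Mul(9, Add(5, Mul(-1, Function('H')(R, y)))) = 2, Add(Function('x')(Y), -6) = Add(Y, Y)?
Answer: -21703612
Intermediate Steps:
Function('x')(Y) = Add(6, Mul(2, Y)) (Function('x')(Y) = Add(6, Add(Y, Y)) = Add(6, Mul(2, Y)))
Function('H')(R, y) = Rational(43, 9) (Function('H')(R, y) = Add(5, Mul(Rational(-1, 9), 2)) = Add(5, Rational(-2, 9)) = Rational(43, 9))
Function('M')(w) = 81
Mul(Add(-35582, -26606), Add(Function('M')(Function('H')(-12, -1)), Function('x')(131))) = Mul(Add(-35582, -26606), Add(81, Add(6, Mul(2, 131)))) = Mul(-62188, Add(81, Add(6, 262))) = Mul(-62188, Add(81, 268)) = Mul(-62188, 349) = -21703612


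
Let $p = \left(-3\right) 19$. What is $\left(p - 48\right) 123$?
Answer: $-12915$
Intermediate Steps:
$p = -57$
$\left(p - 48\right) 123 = \left(-57 - 48\right) 123 = \left(-105\right) 123 = -12915$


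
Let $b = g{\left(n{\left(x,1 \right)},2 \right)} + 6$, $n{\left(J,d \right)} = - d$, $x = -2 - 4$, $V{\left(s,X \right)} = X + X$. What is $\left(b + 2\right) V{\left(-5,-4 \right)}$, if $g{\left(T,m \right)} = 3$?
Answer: $-88$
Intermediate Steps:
$V{\left(s,X \right)} = 2 X$
$x = -6$
$b = 9$ ($b = 3 + 6 = 9$)
$\left(b + 2\right) V{\left(-5,-4 \right)} = \left(9 + 2\right) 2 \left(-4\right) = 11 \left(-8\right) = -88$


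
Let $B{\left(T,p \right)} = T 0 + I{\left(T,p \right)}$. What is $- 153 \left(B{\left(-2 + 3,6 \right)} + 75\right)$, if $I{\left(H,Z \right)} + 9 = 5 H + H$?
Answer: $-11016$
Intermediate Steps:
$I{\left(H,Z \right)} = -9 + 6 H$ ($I{\left(H,Z \right)} = -9 + \left(5 H + H\right) = -9 + 6 H$)
$B{\left(T,p \right)} = -9 + 6 T$ ($B{\left(T,p \right)} = T 0 + \left(-9 + 6 T\right) = 0 + \left(-9 + 6 T\right) = -9 + 6 T$)
$- 153 \left(B{\left(-2 + 3,6 \right)} + 75\right) = - 153 \left(\left(-9 + 6 \left(-2 + 3\right)\right) + 75\right) = - 153 \left(\left(-9 + 6 \cdot 1\right) + 75\right) = - 153 \left(\left(-9 + 6\right) + 75\right) = - 153 \left(-3 + 75\right) = \left(-153\right) 72 = -11016$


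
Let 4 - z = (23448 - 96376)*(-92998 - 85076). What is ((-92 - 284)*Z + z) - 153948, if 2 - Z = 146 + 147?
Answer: -12986625200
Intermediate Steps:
Z = -291 (Z = 2 - (146 + 147) = 2 - 1*293 = 2 - 293 = -291)
z = -12986580668 (z = 4 - (23448 - 96376)*(-92998 - 85076) = 4 - (-72928)*(-178074) = 4 - 1*12986580672 = 4 - 12986580672 = -12986580668)
((-92 - 284)*Z + z) - 153948 = ((-92 - 284)*(-291) - 12986580668) - 153948 = (-376*(-291) - 12986580668) - 153948 = (109416 - 12986580668) - 153948 = -12986471252 - 153948 = -12986625200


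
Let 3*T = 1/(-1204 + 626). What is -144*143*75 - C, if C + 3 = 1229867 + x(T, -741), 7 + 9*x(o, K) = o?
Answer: -43295151845/15606 ≈ -2.7743e+6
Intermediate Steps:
T = -1/1734 (T = 1/(3*(-1204 + 626)) = (1/3)/(-578) = (1/3)*(-1/578) = -1/1734 ≈ -0.00057670)
x(o, K) = -7/9 + o/9
C = 19193245445/15606 (C = -3 + (1229867 + (-7/9 + (1/9)*(-1/1734))) = -3 + (1229867 + (-7/9 - 1/15606)) = -3 + (1229867 - 12139/15606) = -3 + 19193292263/15606 = 19193245445/15606 ≈ 1.2299e+6)
-144*143*75 - C = -144*143*75 - 1*19193245445/15606 = -20592*75 - 19193245445/15606 = -1544400 - 19193245445/15606 = -43295151845/15606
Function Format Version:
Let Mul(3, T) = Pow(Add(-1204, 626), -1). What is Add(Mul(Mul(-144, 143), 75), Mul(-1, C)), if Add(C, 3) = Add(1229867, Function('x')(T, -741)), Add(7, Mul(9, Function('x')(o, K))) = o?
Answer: Rational(-43295151845, 15606) ≈ -2.7743e+6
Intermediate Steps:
T = Rational(-1, 1734) (T = Mul(Rational(1, 3), Pow(Add(-1204, 626), -1)) = Mul(Rational(1, 3), Pow(-578, -1)) = Mul(Rational(1, 3), Rational(-1, 578)) = Rational(-1, 1734) ≈ -0.00057670)
Function('x')(o, K) = Add(Rational(-7, 9), Mul(Rational(1, 9), o))
C = Rational(19193245445, 15606) (C = Add(-3, Add(1229867, Add(Rational(-7, 9), Mul(Rational(1, 9), Rational(-1, 1734))))) = Add(-3, Add(1229867, Add(Rational(-7, 9), Rational(-1, 15606)))) = Add(-3, Add(1229867, Rational(-12139, 15606))) = Add(-3, Rational(19193292263, 15606)) = Rational(19193245445, 15606) ≈ 1.2299e+6)
Add(Mul(Mul(-144, 143), 75), Mul(-1, C)) = Add(Mul(Mul(-144, 143), 75), Mul(-1, Rational(19193245445, 15606))) = Add(Mul(-20592, 75), Rational(-19193245445, 15606)) = Add(-1544400, Rational(-19193245445, 15606)) = Rational(-43295151845, 15606)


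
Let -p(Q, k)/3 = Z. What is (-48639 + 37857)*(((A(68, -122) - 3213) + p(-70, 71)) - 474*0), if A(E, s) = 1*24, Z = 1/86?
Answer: 1478519487/43 ≈ 3.4384e+7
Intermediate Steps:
Z = 1/86 ≈ 0.011628
p(Q, k) = -3/86 (p(Q, k) = -3*1/86 = -3/86)
A(E, s) = 24
(-48639 + 37857)*(((A(68, -122) - 3213) + p(-70, 71)) - 474*0) = (-48639 + 37857)*(((24 - 3213) - 3/86) - 474*0) = -10782*((-3189 - 3/86) + 0) = -10782*(-274257/86 + 0) = -10782*(-274257/86) = 1478519487/43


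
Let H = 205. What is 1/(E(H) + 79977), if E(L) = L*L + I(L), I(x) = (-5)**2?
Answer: 1/122027 ≈ 8.1949e-6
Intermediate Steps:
I(x) = 25
E(L) = 25 + L**2 (E(L) = L*L + 25 = L**2 + 25 = 25 + L**2)
1/(E(H) + 79977) = 1/((25 + 205**2) + 79977) = 1/((25 + 42025) + 79977) = 1/(42050 + 79977) = 1/122027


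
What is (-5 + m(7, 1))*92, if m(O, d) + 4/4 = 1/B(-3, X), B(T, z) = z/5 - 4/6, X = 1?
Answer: -5244/7 ≈ -749.14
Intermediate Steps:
B(T, z) = -2/3 + z/5 (B(T, z) = z*(1/5) - 4*1/6 = z/5 - 2/3 = -2/3 + z/5)
m(O, d) = -22/7 (m(O, d) = -1 + 1/(-2/3 + (1/5)*1) = -1 + 1/(-2/3 + 1/5) = -1 + 1/(-7/15) = -1 - 15/7 = -22/7)
(-5 + m(7, 1))*92 = (-5 - 22/7)*92 = -57/7*92 = -5244/7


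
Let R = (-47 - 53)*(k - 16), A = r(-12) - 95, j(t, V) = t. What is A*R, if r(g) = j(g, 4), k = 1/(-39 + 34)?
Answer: -173340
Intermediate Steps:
k = -1/5 (k = 1/(-5) = -1/5 ≈ -0.20000)
r(g) = g
A = -107 (A = -12 - 95 = -107)
R = 1620 (R = (-47 - 53)*(-1/5 - 16) = -100*(-81/5) = 1620)
A*R = -107*1620 = -173340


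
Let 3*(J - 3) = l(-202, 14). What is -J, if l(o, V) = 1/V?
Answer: -127/42 ≈ -3.0238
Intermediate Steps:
J = 127/42 (J = 3 + (1/3)/14 = 3 + (1/3)*(1/14) = 3 + 1/42 = 127/42 ≈ 3.0238)
-J = -1*127/42 = -127/42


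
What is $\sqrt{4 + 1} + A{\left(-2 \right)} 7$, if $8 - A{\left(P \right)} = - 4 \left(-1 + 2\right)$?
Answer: $84 + \sqrt{5} \approx 86.236$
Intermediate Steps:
$A{\left(P \right)} = 12$ ($A{\left(P \right)} = 8 - - 4 \left(-1 + 2\right) = 8 - \left(-4\right) 1 = 8 - -4 = 8 + 4 = 12$)
$\sqrt{4 + 1} + A{\left(-2 \right)} 7 = \sqrt{4 + 1} + 12 \cdot 7 = \sqrt{5} + 84 = 84 + \sqrt{5}$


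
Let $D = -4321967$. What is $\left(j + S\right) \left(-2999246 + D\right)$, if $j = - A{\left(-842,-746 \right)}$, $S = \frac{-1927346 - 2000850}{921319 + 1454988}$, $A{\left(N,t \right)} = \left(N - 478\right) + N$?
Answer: $- \frac{37584527092623594}{2376307} \approx -1.5816 \cdot 10^{10}$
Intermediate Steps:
$A{\left(N,t \right)} = -478 + 2 N$ ($A{\left(N,t \right)} = \left(-478 + N\right) + N = -478 + 2 N$)
$S = - \frac{3928196}{2376307} \approx -1.6531$
$j = 2162$ ($j = - (-478 + 2 \left(-842\right)) = - (-478 - 1684) = \left(-1\right) \left(-2162\right) = 2162$)
$\left(j + S\right) \left(-2999246 + D\right) = \left(2162 - \frac{3928196}{2376307}\right) \left(-2999246 - 4321967\right) = \frac{5133647538}{2376307} \left(-7321213\right) = - \frac{37584527092623594}{2376307}$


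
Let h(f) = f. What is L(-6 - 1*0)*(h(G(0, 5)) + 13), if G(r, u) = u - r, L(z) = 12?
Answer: 216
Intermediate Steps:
L(-6 - 1*0)*(h(G(0, 5)) + 13) = 12*((5 - 1*0) + 13) = 12*((5 + 0) + 13) = 12*(5 + 13) = 12*18 = 216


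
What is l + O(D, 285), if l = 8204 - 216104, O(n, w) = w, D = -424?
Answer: -207615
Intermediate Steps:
l = -207900
l + O(D, 285) = -207900 + 285 = -207615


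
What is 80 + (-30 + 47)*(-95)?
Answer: -1535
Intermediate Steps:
80 + (-30 + 47)*(-95) = 80 + 17*(-95) = 80 - 1615 = -1535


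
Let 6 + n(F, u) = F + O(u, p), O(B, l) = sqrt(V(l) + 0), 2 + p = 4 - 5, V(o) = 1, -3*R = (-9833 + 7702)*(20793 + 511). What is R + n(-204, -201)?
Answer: 45398197/3 ≈ 1.5133e+7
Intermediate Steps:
R = 45398824/3 (R = -(-9833 + 7702)*(20793 + 511)/3 = -(-2131)*21304/3 = -1/3*(-45398824) = 45398824/3 ≈ 1.5133e+7)
p = -3 (p = -2 + (4 - 5) = -2 - 1 = -3)
O(B, l) = 1 (O(B, l) = sqrt(1 + 0) = sqrt(1) = 1)
n(F, u) = -5 + F (n(F, u) = -6 + (F + 1) = -6 + (1 + F) = -5 + F)
R + n(-204, -201) = 45398824/3 + (-5 - 204) = 45398824/3 - 209 = 45398197/3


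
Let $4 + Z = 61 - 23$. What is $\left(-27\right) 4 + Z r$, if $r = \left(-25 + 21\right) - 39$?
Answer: $-1570$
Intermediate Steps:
$Z = 34$ ($Z = -4 + \left(61 - 23\right) = -4 + 38 = 34$)
$r = -43$ ($r = -4 - 39 = -43$)
$\left(-27\right) 4 + Z r = \left(-27\right) 4 + 34 \left(-43\right) = -108 - 1462 = -1570$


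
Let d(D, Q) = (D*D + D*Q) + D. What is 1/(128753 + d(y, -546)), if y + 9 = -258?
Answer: 1/345557 ≈ 2.8939e-6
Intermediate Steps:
y = -267 (y = -9 - 258 = -267)
d(D, Q) = D + D**2 + D*Q (d(D, Q) = (D**2 + D*Q) + D = D + D**2 + D*Q)
1/(128753 + d(y, -546)) = 1/(128753 - 267*(1 - 267 - 546)) = 1/(128753 - 267*(-812)) = 1/(128753 + 216804) = 1/345557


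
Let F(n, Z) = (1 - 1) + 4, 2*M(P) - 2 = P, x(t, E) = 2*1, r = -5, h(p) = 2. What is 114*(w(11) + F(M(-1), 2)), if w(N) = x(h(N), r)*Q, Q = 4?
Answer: 1368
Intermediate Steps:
x(t, E) = 2
M(P) = 1 + P/2
w(N) = 8 (w(N) = 2*4 = 8)
F(n, Z) = 4 (F(n, Z) = 0 + 4 = 4)
114*(w(11) + F(M(-1), 2)) = 114*(8 + 4) = 114*12 = 1368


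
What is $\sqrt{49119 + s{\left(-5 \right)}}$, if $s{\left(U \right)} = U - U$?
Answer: $\sqrt{49119} \approx 221.63$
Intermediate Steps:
$s{\left(U \right)} = 0$
$\sqrt{49119 + s{\left(-5 \right)}} = \sqrt{49119 + 0} = \sqrt{49119}$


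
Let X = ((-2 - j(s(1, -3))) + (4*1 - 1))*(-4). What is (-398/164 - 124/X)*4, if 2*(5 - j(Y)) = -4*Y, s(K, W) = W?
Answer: 2144/41 ≈ 52.293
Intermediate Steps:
j(Y) = 5 + 2*Y (j(Y) = 5 - (-2)*Y = 5 + 2*Y)
X = -8 (X = ((-2 - (5 + 2*(-3))) + (4*1 - 1))*(-4) = ((-2 - (5 - 6)) + (4 - 1))*(-4) = ((-2 - 1*(-1)) + 3)*(-4) = ((-2 + 1) + 3)*(-4) = (-1 + 3)*(-4) = 2*(-4) = -8)
(-398/164 - 124/X)*4 = (-398/164 - 124/(-8))*4 = (-398*1/164 - 124*(-⅛))*4 = (-199/82 + 31/2)*4 = (536/41)*4 = 2144/41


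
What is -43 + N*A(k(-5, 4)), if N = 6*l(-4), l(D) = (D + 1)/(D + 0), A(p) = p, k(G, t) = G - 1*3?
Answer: -79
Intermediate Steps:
k(G, t) = -3 + G (k(G, t) = G - 3 = -3 + G)
l(D) = (1 + D)/D
N = 9/2 (N = 6*((1 - 4)/(-4)) = 6*(-1/4*(-3)) = 6*(3/4) = 9/2 ≈ 4.5000)
-43 + N*A(k(-5, 4)) = -43 + 9*(-3 - 5)/2 = -43 + (9/2)*(-8) = -43 - 36 = -79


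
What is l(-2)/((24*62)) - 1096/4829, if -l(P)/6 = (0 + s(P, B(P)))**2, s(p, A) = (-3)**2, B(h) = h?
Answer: -662957/1197592 ≈ -0.55357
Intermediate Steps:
s(p, A) = 9
l(P) = -486 (l(P) = -6*(0 + 9)**2 = -6*9**2 = -6*81 = -486)
l(-2)/((24*62)) - 1096/4829 = -486/(24*62) - 1096/4829 = -486/1488 - 1096*1/4829 = -486*1/1488 - 1096/4829 = -81/248 - 1096/4829 = -662957/1197592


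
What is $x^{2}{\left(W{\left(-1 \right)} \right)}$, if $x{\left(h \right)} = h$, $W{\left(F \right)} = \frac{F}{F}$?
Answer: $1$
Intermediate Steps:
$W{\left(F \right)} = 1$
$x^{2}{\left(W{\left(-1 \right)} \right)} = 1^{2} = 1$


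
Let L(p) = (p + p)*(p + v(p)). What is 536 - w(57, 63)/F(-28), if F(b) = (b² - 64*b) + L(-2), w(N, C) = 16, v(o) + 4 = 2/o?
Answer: 348932/651 ≈ 535.99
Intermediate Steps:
v(o) = -4 + 2/o
L(p) = 2*p*(-4 + p + 2/p) (L(p) = (p + p)*(p + (-4 + 2/p)) = (2*p)*(-4 + p + 2/p) = 2*p*(-4 + p + 2/p))
F(b) = 28 + b² - 64*b (F(b) = (b² - 64*b) + (4 + 2*(-2)*(-4 - 2)) = (b² - 64*b) + (4 + 2*(-2)*(-6)) = (b² - 64*b) + (4 + 24) = (b² - 64*b) + 28 = 28 + b² - 64*b)
536 - w(57, 63)/F(-28) = 536 - 16/(28 + (-28)² - 64*(-28)) = 536 - 16/(28 + 784 + 1792) = 536 - 16/2604 = 536 - 1*4/651 = 536 - 4/651 = 348932/651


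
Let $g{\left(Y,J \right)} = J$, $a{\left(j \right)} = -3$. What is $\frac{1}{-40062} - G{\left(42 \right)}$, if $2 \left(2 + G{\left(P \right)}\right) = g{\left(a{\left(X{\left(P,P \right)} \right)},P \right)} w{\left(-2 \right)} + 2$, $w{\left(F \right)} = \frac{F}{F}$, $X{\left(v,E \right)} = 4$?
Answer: $- \frac{801241}{40062} \approx -20.0$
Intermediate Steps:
$w{\left(F \right)} = 1$
$G{\left(P \right)} = -1 + \frac{P}{2}$ ($G{\left(P \right)} = -2 + \frac{P 1 + 2}{2} = -2 + \frac{P + 2}{2} = -2 + \frac{2 + P}{2} = -2 + \left(1 + \frac{P}{2}\right) = -1 + \frac{P}{2}$)
$\frac{1}{-40062} - G{\left(42 \right)} = \frac{1}{-40062} - \left(-1 + \frac{1}{2} \cdot 42\right) = - \frac{1}{40062} - \left(-1 + 21\right) = - \frac{1}{40062} - 20 = - \frac{801241}{40062}$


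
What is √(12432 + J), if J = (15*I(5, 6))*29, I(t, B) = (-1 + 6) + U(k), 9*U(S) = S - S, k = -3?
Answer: 3*√1623 ≈ 120.86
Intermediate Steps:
U(S) = 0 (U(S) = (S - S)/9 = (⅑)*0 = 0)
I(t, B) = 5 (I(t, B) = (-1 + 6) + 0 = 5 + 0 = 5)
J = 2175 (J = (15*5)*29 = 75*29 = 2175)
√(12432 + J) = √(12432 + 2175) = √14607 = 3*√1623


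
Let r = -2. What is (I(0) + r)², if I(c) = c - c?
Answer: 4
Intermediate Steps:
I(c) = 0
(I(0) + r)² = (0 - 2)² = (-2)² = 4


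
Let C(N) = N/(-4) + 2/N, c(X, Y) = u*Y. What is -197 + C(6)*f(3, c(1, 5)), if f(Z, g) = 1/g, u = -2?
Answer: -11813/60 ≈ -196.88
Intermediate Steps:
c(X, Y) = -2*Y
C(N) = 2/N - N/4 (C(N) = N*(-1/4) + 2/N = -N/4 + 2/N = 2/N - N/4)
f(Z, g) = 1/g
-197 + C(6)*f(3, c(1, 5)) = -197 + (2/6 - 1/4*6)/((-2*5)) = -197 + (2*(1/6) - 3/2)/(-10) = -197 + (1/3 - 3/2)*(-1/10) = -197 - 7/6*(-1/10) = -197 + 7/60 = -11813/60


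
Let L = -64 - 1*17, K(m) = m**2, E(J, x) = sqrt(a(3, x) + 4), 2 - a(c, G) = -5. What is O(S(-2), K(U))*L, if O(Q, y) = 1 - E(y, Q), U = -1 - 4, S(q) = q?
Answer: -81 + 81*sqrt(11) ≈ 187.65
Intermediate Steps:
a(c, G) = 7 (a(c, G) = 2 - 1*(-5) = 2 + 5 = 7)
E(J, x) = sqrt(11) (E(J, x) = sqrt(7 + 4) = sqrt(11))
U = -5
O(Q, y) = 1 - sqrt(11)
L = -81 (L = -64 - 17 = -81)
O(S(-2), K(U))*L = (1 - sqrt(11))*(-81) = -81 + 81*sqrt(11)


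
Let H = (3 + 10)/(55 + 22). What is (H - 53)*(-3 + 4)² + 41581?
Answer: 3197669/77 ≈ 41528.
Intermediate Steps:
H = 13/77 ≈ 0.16883
(H - 53)*(-3 + 4)² + 41581 = (13/77 - 53)*(-3 + 4)² + 41581 = -4068/77*1² + 41581 = -4068/77*1 + 41581 = -4068/77 + 41581 = 3197669/77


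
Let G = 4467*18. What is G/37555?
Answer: 80406/37555 ≈ 2.1410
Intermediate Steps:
G = 80406
G/37555 = 80406/37555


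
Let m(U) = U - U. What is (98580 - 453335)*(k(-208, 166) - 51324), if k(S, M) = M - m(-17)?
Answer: 18148556290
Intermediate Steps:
m(U) = 0
k(S, M) = M (k(S, M) = M - 1*0 = M + 0 = M)
(98580 - 453335)*(k(-208, 166) - 51324) = (98580 - 453335)*(166 - 51324) = -354755*(-51158) = 18148556290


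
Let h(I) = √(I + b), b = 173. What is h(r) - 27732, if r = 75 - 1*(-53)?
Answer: -27732 + √301 ≈ -27715.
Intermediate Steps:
r = 128 (r = 75 + 53 = 128)
h(I) = √(173 + I) (h(I) = √(I + 173) = √(173 + I))
h(r) - 27732 = √(173 + 128) - 27732 = √301 - 27732 = -27732 + √301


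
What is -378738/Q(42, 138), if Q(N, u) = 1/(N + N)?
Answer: -31813992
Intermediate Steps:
Q(N, u) = 1/(2*N)
-378738/Q(42, 138) = -378738/((1/2)/42) = -378738/((1/2)*(1/42)) = -378738/1/84 = -378738*84 = -31813992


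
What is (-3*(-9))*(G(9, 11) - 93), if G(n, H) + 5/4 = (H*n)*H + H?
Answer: 108621/4 ≈ 27155.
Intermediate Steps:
G(n, H) = -5/4 + H + n*H**2 (G(n, H) = -5/4 + ((H*n)*H + H) = -5/4 + (n*H**2 + H) = -5/4 + (H + n*H**2) = -5/4 + H + n*H**2)
(-3*(-9))*(G(9, 11) - 93) = (-3*(-9))*((-5/4 + 11 + 9*11**2) - 93) = 27*((-5/4 + 11 + 9*121) - 93) = 27*((-5/4 + 11 + 1089) - 93) = 27*(4395/4 - 93) = 27*(4023/4) = 108621/4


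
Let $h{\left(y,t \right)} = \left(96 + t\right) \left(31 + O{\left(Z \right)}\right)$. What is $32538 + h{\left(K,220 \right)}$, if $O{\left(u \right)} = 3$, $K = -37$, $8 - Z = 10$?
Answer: $43282$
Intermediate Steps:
$Z = -2$ ($Z = 8 - 10 = -2$)
$h{\left(y,t \right)} = 3264 + 34 t$ ($h{\left(y,t \right)} = \left(96 + t\right) \left(31 + 3\right) = \left(96 + t\right) 34 = 3264 + 34 t$)
$32538 + h{\left(K,220 \right)} = 32538 + \left(3264 + 34 \cdot 220\right) = 32538 + \left(3264 + 7480\right) = 32538 + 10744 = 43282$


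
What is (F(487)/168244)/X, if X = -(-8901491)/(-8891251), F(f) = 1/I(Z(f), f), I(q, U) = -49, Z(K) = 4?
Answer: 8891251/73383500138396 ≈ 1.2116e-7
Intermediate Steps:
F(f) = -1/49 (F(f) = 1/(-49) = -1/49)
X = -8901491/8891251 (X = -(-8901491)*(-1)/8891251 = -1*8901491/8891251 = -8901491/8891251 ≈ -1.0012)
(F(487)/168244)/X = (-1/49/168244)/(-8901491/8891251) = -1/49*1/168244*(-8891251/8901491) = -1/8243956*(-8891251/8901491) = 8891251/73383500138396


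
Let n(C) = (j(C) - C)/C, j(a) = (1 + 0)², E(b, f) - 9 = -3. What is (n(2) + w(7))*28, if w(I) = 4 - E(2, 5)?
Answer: -70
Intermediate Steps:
E(b, f) = 6 (E(b, f) = 9 - 3 = 6)
j(a) = 1 (j(a) = 1² = 1)
w(I) = -2 (w(I) = 4 - 1*6 = 4 - 6 = -2)
n(C) = (1 - C)/C
(n(2) + w(7))*28 = ((1 - 1*2)/2 - 2)*28 = ((1 - 2)/2 - 2)*28 = ((½)*(-1) - 2)*28 = (-½ - 2)*28 = -5/2*28 = -70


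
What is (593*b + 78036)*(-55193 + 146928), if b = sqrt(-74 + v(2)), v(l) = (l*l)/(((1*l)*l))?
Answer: 7158632460 + 54398855*I*sqrt(73) ≈ 7.1586e+9 + 4.6478e+8*I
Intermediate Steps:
v(l) = 1 (v(l) = l**2/((l*l)) = l**2/(l**2) = l**2/l**2 = 1)
b = I*sqrt(73) (b = sqrt(-74 + 1) = sqrt(-73) = I*sqrt(73) ≈ 8.544*I)
(593*b + 78036)*(-55193 + 146928) = (593*(I*sqrt(73)) + 78036)*(-55193 + 146928) = (593*I*sqrt(73) + 78036)*91735 = (78036 + 593*I*sqrt(73))*91735 = 7158632460 + 54398855*I*sqrt(73)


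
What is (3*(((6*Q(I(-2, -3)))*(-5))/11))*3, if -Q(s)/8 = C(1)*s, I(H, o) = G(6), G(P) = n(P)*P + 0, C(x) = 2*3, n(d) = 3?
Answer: 233280/11 ≈ 21207.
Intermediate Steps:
C(x) = 6
G(P) = 3*P (G(P) = 3*P + 0 = 3*P)
I(H, o) = 18 (I(H, o) = 3*6 = 18)
Q(s) = -48*s
(3*(((6*Q(I(-2, -3)))*(-5))/11))*3 = (3*(((6*(-48*18))*(-5))/11))*3 = (3*(((6*(-864))*(-5))*(1/11)))*3 = (3*(-5184*(-5)*(1/11)))*3 = (3*(25920*(1/11)))*3 = (3*(25920/11))*3 = (77760/11)*3 = 233280/11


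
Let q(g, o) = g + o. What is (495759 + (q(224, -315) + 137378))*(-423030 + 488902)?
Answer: 41700006112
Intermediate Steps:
(495759 + (q(224, -315) + 137378))*(-423030 + 488902) = (495759 + ((224 - 315) + 137378))*(-423030 + 488902) = (495759 + (-91 + 137378))*65872 = (495759 + 137287)*65872 = 633046*65872 = 41700006112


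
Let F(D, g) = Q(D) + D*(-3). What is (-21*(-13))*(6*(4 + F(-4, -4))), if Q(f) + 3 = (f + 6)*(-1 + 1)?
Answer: 21294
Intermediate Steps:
Q(f) = -3 (Q(f) = -3 + (f + 6)*(-1 + 1) = -3 + (6 + f)*0 = -3 + 0 = -3)
F(D, g) = -3 - 3*D (F(D, g) = -3 + D*(-3) = -3 - 3*D)
(-21*(-13))*(6*(4 + F(-4, -4))) = (-21*(-13))*(6*(4 + (-3 - 3*(-4)))) = 273*(6*(4 + (-3 + 12))) = 273*(6*(4 + 9)) = 273*(6*13) = 273*78 = 21294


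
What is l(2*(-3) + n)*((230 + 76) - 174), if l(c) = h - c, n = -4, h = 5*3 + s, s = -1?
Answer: 3168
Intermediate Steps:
h = 14 (h = 5*3 - 1 = 15 - 1 = 14)
l(c) = 14 - c
l(2*(-3) + n)*((230 + 76) - 174) = (14 - (2*(-3) - 4))*((230 + 76) - 174) = (14 - (-6 - 4))*(306 - 174) = (14 - 1*(-10))*132 = (14 + 10)*132 = 24*132 = 3168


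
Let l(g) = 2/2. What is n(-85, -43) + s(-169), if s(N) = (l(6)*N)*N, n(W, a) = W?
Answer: 28476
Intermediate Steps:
l(g) = 1 (l(g) = 2*(½) = 1)
s(N) = N² (s(N) = (1*N)*N = N*N = N²)
n(-85, -43) + s(-169) = -85 + (-169)² = -85 + 28561 = 28476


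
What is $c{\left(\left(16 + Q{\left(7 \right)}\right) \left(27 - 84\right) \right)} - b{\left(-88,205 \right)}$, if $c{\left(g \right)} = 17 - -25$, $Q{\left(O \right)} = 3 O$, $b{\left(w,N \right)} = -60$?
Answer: $102$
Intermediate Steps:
$c{\left(g \right)} = 42$ ($c{\left(g \right)} = 17 + 25 = 42$)
$c{\left(\left(16 + Q{\left(7 \right)}\right) \left(27 - 84\right) \right)} - b{\left(-88,205 \right)} = 42 - -60 = 42 + 60 = 102$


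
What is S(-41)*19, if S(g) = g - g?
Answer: 0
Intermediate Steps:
S(g) = 0
S(-41)*19 = 0*19 = 0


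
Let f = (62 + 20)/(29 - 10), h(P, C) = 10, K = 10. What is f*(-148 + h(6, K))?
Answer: -11316/19 ≈ -595.58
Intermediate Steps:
f = 82/19 ≈ 4.3158
f*(-148 + h(6, K)) = 82*(-148 + 10)/19 = (82/19)*(-138) = -11316/19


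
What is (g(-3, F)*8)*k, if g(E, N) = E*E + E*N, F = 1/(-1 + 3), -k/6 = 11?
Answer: -3960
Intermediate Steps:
k = -66 (k = -6*11 = -66)
F = ½ (F = 1/2 = ½ ≈ 0.50000)
g(E, N) = E² + E*N
(g(-3, F)*8)*k = (-3*(-3 + ½)*8)*(-66) = (-3*(-5/2)*8)*(-66) = ((15/2)*8)*(-66) = 60*(-66) = -3960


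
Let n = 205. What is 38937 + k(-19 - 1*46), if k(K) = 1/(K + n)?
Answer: 5451181/140 ≈ 38937.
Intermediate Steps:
k(K) = 1/(205 + K) (k(K) = 1/(K + 205) = 1/(205 + K))
38937 + k(-19 - 1*46) = 38937 + 1/(205 + (-19 - 1*46)) = 38937 + 1/(205 + (-19 - 46)) = 38937 + 1/(205 - 65) = 38937 + 1/140 = 5451181/140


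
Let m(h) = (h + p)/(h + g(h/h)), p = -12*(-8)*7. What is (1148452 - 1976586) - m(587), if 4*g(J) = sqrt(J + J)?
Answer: -2282799518098/2756551 + 2518*sqrt(2)/2756551 ≈ -8.2814e+5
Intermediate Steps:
p = 672 (p = 96*7 = 672)
g(J) = sqrt(2)*sqrt(J)/4 (g(J) = sqrt(J + J)/4 = sqrt(2*J)/4 = (sqrt(2)*sqrt(J))/4 = sqrt(2)*sqrt(J)/4)
m(h) = (672 + h)/(h + sqrt(2)/4) (m(h) = (h + 672)/(h + sqrt(2)*sqrt(h/h)/4) = (672 + h)/(h + sqrt(2)*sqrt(1)/4) = (672 + h)/(h + (1/4)*sqrt(2)*1) = (672 + h)/(h + sqrt(2)/4))
(1148452 - 1976586) - m(587) = (1148452 - 1976586) - 4*(672 + 587)/(sqrt(2) + 4*587) = -828134 - 4*1259/(sqrt(2) + 2348) = -828134 - 4*1259/(2348 + sqrt(2)) = -828134 - 5036/(2348 + sqrt(2))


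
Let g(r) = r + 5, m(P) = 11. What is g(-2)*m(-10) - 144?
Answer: -111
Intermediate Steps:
g(r) = 5 + r
g(-2)*m(-10) - 144 = (5 - 2)*11 - 144 = 3*11 - 144 = 33 - 144 = -111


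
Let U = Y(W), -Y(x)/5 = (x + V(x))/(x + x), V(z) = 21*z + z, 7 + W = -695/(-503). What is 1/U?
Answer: -2/115 ≈ -0.017391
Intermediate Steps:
W = -2826/503 (W = -7 - 695/(-503) = -7 - 695*(-1/503) = -7 + 695/503 = -2826/503 ≈ -5.6183)
V(z) = 22*z
Y(x) = -115/2 (Y(x) = -5*(x + 22*x)/(x + x) = -5*23*x/(2*x) = -5*23*x*1/(2*x) = -5*23/2 = -115/2)
U = -115/2 ≈ -57.500
1/U = 1/(-115/2) = -2/115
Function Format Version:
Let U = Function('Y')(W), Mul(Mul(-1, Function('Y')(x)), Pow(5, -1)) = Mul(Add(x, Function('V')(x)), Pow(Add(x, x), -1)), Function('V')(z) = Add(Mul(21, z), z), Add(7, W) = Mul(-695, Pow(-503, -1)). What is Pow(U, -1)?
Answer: Rational(-2, 115) ≈ -0.017391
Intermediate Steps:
W = Rational(-2826, 503) (W = Add(-7, Mul(-695, Pow(-503, -1))) = Add(-7, Mul(-695, Rational(-1, 503))) = Add(-7, Rational(695, 503)) = Rational(-2826, 503) ≈ -5.6183)
Function('V')(z) = Mul(22, z)
Function('Y')(x) = Rational(-115, 2) (Function('Y')(x) = Mul(-5, Mul(Add(x, Mul(22, x)), Pow(Add(x, x), -1))) = Mul(-5, Mul(Mul(23, x), Pow(Mul(2, x), -1))) = Mul(-5, Mul(Mul(23, x), Mul(Rational(1, 2), Pow(x, -1)))) = Mul(-5, Rational(23, 2)) = Rational(-115, 2))
U = Rational(-115, 2) ≈ -57.500
Pow(U, -1) = Pow(Rational(-115, 2), -1) = Rational(-2, 115)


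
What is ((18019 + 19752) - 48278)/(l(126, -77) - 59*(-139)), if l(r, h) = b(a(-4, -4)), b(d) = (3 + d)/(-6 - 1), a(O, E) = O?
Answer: -73549/57408 ≈ -1.2812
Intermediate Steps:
b(d) = -3/7 - d/7 (b(d) = (3 + d)/(-7) = (3 + d)*(-1/7) = -3/7 - d/7)
l(r, h) = 1/7 (l(r, h) = -3/7 - 1/7*(-4) = -3/7 + 4/7 = 1/7)
((18019 + 19752) - 48278)/(l(126, -77) - 59*(-139)) = ((18019 + 19752) - 48278)/(1/7 - 59*(-139)) = (37771 - 48278)/(1/7 + 8201) = -10507/57408/7 = -10507*7/57408 = -73549/57408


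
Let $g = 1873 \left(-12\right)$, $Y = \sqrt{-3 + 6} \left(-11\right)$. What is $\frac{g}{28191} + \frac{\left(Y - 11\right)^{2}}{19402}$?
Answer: $- \frac{70405818}{91160297} + \frac{121 \sqrt{3}}{9701} \approx -0.75073$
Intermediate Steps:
$Y = - 11 \sqrt{3}$ ($Y = \sqrt{3} \left(-11\right) = - 11 \sqrt{3} \approx -19.053$)
$g = -22476$
$\frac{g}{28191} + \frac{\left(Y - 11\right)^{2}}{19402} = - \frac{22476}{28191} + \frac{\left(- 11 \sqrt{3} - 11\right)^{2}}{19402} = \left(-22476\right) \frac{1}{28191} + \left(-11 - 11 \sqrt{3}\right)^{2} \cdot \frac{1}{19402} = - \frac{7492}{9397} + \frac{\left(-11 - 11 \sqrt{3}\right)^{2}}{19402}$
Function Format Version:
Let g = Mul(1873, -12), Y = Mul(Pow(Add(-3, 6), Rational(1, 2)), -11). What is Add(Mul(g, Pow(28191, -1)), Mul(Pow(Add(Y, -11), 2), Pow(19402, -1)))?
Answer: Add(Rational(-70405818, 91160297), Mul(Rational(121, 9701), Pow(3, Rational(1, 2)))) ≈ -0.75073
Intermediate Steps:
Y = Mul(-11, Pow(3, Rational(1, 2))) (Y = Mul(Pow(3, Rational(1, 2)), -11) = Mul(-11, Pow(3, Rational(1, 2))) ≈ -19.053)
g = -22476
Add(Mul(g, Pow(28191, -1)), Mul(Pow(Add(Y, -11), 2), Pow(19402, -1))) = Add(Mul(-22476, Pow(28191, -1)), Mul(Pow(Add(Mul(-11, Pow(3, Rational(1, 2))), -11), 2), Pow(19402, -1))) = Add(Mul(-22476, Rational(1, 28191)), Mul(Pow(Add(-11, Mul(-11, Pow(3, Rational(1, 2)))), 2), Rational(1, 19402))) = Add(Rational(-7492, 9397), Mul(Rational(1, 19402), Pow(Add(-11, Mul(-11, Pow(3, Rational(1, 2)))), 2)))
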